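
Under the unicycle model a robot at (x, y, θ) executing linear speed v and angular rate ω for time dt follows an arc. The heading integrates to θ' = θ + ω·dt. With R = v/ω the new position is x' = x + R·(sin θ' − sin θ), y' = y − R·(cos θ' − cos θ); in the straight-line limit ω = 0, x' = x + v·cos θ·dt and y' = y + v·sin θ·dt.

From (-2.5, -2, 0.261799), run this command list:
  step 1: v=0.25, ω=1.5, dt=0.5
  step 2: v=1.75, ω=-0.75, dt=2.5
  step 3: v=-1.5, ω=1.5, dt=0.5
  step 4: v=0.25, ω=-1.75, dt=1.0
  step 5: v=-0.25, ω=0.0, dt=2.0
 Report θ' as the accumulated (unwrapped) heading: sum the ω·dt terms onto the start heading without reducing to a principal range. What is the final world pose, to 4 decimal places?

step 1: θ'=1.0118 (R=0.1667) → pose (-2.4018, -1.9274, 1.0118)
step 2: θ'=-0.8632 (R=-2.3333) → pose (1.3495, -1.6482, -0.8632)
step 3: θ'=-0.1132 (R=-1.0000) → pose (0.7025, -1.3046, -0.1132)
step 4: θ'=-1.8632 (R=-0.1429) → pose (0.8232, -1.4877, -1.8632)
step 5: θ'=-1.8632 (straight) → pose (0.9673, -1.0089, -1.8632)

(0.9673, -1.0089, -1.8632)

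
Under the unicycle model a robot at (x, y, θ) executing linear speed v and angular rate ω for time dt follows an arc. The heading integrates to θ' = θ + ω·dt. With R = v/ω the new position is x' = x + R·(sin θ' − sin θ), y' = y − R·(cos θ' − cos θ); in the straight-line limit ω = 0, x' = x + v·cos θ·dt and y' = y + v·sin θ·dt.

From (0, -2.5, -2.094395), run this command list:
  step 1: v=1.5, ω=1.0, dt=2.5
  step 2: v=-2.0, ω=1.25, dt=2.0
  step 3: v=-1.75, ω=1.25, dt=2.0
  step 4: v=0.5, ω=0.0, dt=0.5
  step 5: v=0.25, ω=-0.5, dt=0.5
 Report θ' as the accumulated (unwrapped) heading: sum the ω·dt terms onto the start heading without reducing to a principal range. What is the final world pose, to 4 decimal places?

(3.7792, -5.6957, 5.1556)

step 1: θ'=0.4056 (R=1.5000) → pose (1.8909, -4.6283, 0.4056)
step 2: θ'=2.9056 (R=-1.6000) → pose (2.1481, -7.6541, 2.9056)
step 3: θ'=5.4056 (R=-1.4000) → pose (3.5523, -5.3983, 5.4056)
step 4: θ'=5.4056 (straight) → pose (3.7121, -5.5906, 5.4056)
step 5: θ'=5.1556 (R=-0.5000) → pose (3.7792, -5.6957, 5.1556)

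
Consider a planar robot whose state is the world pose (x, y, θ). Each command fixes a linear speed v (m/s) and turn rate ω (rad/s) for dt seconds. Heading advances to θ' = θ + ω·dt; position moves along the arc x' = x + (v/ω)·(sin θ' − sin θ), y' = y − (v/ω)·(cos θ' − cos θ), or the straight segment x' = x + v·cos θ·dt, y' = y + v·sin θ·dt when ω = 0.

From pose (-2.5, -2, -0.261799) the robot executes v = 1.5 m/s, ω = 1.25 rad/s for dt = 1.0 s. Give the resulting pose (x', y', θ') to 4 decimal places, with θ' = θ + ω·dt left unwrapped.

(-1.1874, -1.5011, 0.9882)

θ' = -0.2618 + 1.25·1.0 = 0.9882
R = v/ω = 1.5/1.25 = 1.2000
x' = -2.5 + 1.2000·(sin 0.9882 − sin -0.2618) = -1.1874
y' = -2 − 1.2000·(cos 0.9882 − cos -0.2618) = -1.5011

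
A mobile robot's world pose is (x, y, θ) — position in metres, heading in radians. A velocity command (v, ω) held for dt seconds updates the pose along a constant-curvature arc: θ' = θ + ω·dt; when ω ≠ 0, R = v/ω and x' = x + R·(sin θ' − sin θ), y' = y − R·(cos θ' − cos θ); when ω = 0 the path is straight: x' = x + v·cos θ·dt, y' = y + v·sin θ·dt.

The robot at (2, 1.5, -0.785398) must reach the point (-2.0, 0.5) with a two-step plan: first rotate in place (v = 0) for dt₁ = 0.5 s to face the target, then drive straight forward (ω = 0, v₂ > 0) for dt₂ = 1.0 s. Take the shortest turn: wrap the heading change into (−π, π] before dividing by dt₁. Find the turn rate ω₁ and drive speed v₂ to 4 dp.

heading to target = atan2(0.5−1.5, -2−2) = -2.8966
Δθ = wrap(-2.8966 − -0.7854) = -2.1112; ω₁ = Δθ/dt₁ = -4.2224
distance = √((-2−2)² + (0.5−1.5)²) = 4.1231; v₂ = distance/dt₂ = 4.1231

ω₁ = -4.2224, v₂ = 4.1231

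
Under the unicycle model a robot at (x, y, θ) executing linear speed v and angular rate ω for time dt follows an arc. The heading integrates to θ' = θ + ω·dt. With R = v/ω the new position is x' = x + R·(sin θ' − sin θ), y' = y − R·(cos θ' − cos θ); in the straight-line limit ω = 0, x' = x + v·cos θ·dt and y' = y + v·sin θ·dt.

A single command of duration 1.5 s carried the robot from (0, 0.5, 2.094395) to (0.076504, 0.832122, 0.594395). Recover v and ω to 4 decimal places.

Δθ = 0.594395 − 2.094395 = -1.500000
ω = Δθ/dt = -1.500000/1.5 = -1.0000
R = −Δy/(cos θ' − cos θ) = -0.2500
v = R·ω = -0.2500·-1.0000 = 0.2500

v = 0.2500, ω = -1.0000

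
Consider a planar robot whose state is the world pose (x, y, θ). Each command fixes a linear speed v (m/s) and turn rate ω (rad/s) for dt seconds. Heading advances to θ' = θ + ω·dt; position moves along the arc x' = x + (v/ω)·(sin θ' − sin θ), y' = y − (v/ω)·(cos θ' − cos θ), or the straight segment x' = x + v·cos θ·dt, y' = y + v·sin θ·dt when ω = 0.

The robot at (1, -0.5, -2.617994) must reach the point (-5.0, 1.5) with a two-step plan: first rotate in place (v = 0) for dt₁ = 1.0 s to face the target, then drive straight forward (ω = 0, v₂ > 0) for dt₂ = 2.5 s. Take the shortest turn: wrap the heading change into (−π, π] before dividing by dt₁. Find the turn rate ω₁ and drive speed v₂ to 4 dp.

heading to target = atan2(1.5−-0.5, -5−1) = 2.8198
Δθ = wrap(2.8198 − -2.6180) = -0.8453; ω₁ = Δθ/dt₁ = -0.8453
distance = √((-5−1)² + (1.5−-0.5)²) = 6.3246; v₂ = distance/dt₂ = 2.5298

ω₁ = -0.8453, v₂ = 2.5298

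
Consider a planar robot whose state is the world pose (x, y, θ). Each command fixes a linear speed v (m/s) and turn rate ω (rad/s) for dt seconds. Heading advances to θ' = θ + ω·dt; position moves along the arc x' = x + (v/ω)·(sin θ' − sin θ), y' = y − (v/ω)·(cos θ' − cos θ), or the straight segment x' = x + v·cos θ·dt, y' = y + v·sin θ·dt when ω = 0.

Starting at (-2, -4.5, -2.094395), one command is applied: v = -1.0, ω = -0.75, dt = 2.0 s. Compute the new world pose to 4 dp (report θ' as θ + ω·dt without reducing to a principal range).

θ' = -2.0944 + -0.75·2.0 = -3.5944
R = v/ω = -1.0/-0.75 = 1.3333
x' = -2 + 1.3333·(sin -3.5944 − sin -2.0944) = -0.2620
y' = -4.5 − 1.3333·(cos -3.5944 − cos -2.0944) = -3.9677

(-0.2620, -3.9677, -3.5944)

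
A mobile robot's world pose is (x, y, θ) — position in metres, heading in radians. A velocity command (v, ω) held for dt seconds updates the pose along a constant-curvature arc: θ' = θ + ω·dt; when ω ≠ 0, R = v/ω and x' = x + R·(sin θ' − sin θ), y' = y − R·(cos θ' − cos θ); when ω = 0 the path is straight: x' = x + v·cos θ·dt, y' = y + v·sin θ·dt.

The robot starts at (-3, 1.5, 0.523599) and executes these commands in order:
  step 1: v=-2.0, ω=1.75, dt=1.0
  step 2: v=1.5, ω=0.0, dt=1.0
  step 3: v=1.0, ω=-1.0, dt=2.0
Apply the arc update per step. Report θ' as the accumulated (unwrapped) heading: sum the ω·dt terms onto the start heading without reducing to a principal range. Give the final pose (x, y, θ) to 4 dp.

(-3.7773, 2.5253, 0.2736)

step 1: θ'=2.2736 (R=-1.1429) → pose (-3.3006, -0.2284, 2.2736)
step 2: θ'=2.2736 (straight) → pose (-4.2701, 0.9161, 2.2736)
step 3: θ'=0.2736 (R=-1.0000) → pose (-3.7773, 2.5253, 0.2736)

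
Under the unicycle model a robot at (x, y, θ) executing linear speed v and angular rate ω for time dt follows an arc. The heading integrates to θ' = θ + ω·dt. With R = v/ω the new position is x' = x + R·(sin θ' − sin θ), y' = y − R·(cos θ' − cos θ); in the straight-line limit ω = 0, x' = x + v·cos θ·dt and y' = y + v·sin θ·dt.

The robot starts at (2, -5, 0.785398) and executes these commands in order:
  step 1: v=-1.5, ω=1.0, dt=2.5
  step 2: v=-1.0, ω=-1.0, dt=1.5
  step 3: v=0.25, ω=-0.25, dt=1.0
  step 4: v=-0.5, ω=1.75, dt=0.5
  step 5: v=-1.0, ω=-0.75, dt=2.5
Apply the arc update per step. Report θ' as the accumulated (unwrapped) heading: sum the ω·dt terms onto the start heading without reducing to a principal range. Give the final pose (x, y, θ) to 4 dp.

step 1: θ'=3.2854 (R=-1.5000) → pose (3.2756, -7.5452, 3.2854)
step 2: θ'=1.7854 (R=1.0000) → pose (4.3960, -8.3219, 1.7854)
step 3: θ'=1.5354 (R=-1.0000) → pose (4.3737, -8.0735, 1.5354)
step 4: θ'=2.4104 (R=-0.2857) → pose (4.4684, -8.2963, 2.4104)
step 5: θ'=0.5354 (R=1.3333) → pose (4.2583, -10.4356, 0.5354)

(4.2583, -10.4356, 0.5354)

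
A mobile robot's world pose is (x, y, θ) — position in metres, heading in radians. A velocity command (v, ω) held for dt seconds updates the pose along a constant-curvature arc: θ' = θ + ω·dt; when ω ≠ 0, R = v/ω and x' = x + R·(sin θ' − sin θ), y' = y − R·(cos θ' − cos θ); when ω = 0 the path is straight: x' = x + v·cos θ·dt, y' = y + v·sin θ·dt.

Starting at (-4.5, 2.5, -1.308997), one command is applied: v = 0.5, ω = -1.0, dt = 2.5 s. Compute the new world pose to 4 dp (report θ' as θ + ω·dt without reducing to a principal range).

(-5.2924, 1.9779, -3.8090)

θ' = -1.3090 + -1.0·2.5 = -3.8090
R = v/ω = 0.5/-1.0 = -0.5000
x' = -4.5 + -0.5000·(sin -3.8090 − sin -1.3090) = -5.2924
y' = 2.5 − -0.5000·(cos -3.8090 − cos -1.3090) = 1.9779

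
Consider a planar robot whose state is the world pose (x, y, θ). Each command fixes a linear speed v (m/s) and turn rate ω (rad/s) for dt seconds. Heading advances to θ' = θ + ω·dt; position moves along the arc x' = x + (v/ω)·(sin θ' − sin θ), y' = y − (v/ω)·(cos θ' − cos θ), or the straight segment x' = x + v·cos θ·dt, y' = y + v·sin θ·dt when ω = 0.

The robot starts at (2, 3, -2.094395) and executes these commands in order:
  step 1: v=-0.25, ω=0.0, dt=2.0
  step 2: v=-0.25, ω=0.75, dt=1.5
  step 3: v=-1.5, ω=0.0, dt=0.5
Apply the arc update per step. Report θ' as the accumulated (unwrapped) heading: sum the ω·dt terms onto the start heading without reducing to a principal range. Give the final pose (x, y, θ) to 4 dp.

(1.8118, 4.4067, -0.9694)

step 1: θ'=-2.0944 (straight) → pose (2.2500, 3.4330, -2.0944)
step 2: θ'=-0.9694 (R=-0.3333) → pose (2.2362, 3.7883, -0.9694)
step 3: θ'=-0.9694 (straight) → pose (1.8118, 4.4067, -0.9694)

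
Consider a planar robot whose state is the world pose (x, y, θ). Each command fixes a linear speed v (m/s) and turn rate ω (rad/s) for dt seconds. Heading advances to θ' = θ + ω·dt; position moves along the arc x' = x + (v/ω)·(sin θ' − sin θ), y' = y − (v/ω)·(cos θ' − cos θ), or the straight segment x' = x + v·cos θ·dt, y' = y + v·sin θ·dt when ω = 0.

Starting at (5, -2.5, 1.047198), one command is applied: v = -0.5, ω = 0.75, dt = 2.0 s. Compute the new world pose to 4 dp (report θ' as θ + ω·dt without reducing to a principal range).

θ' = 1.0472 + 0.75·2.0 = 2.5472
R = v/ω = -0.5/0.75 = -0.6667
x' = 5 + -0.6667·(sin 2.5472 − sin 1.0472) = 5.2040
y' = -2.5 − -0.6667·(cos 2.5472 − cos 1.0472) = -3.3857

(5.2040, -3.3857, 2.5472)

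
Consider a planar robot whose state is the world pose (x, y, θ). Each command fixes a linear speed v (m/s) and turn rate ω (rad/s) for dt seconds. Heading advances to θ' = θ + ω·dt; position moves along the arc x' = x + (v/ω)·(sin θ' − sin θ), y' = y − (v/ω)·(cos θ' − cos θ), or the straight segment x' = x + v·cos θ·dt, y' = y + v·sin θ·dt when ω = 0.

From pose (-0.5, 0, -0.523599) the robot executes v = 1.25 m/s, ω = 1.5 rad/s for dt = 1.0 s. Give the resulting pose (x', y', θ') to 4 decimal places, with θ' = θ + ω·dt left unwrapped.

(0.6071, 0.2550, 0.9764)

θ' = -0.5236 + 1.5·1.0 = 0.9764
R = v/ω = 1.25/1.5 = 0.8333
x' = -0.5 + 0.8333·(sin 0.9764 − sin -0.5236) = 0.6071
y' = 0 − 0.8333·(cos 0.9764 − cos -0.5236) = 0.2550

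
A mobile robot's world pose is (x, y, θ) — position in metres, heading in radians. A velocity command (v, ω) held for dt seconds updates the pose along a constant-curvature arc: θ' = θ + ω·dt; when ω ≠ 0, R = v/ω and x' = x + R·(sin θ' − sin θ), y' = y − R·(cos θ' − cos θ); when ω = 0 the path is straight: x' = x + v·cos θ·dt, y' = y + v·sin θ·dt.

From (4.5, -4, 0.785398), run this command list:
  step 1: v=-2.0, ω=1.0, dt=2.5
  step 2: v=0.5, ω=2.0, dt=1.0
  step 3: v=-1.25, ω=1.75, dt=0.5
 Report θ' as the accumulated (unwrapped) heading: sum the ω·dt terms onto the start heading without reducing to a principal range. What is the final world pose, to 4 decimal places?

(5.5139, -7.4549, 6.1604)

step 1: θ'=3.2854 (R=-2.0000) → pose (6.2008, -7.3936, 3.2854)
step 2: θ'=5.2854 (R=0.2500) → pose (6.0266, -7.7765, 5.2854)
step 3: θ'=6.1604 (R=-0.7143) → pose (5.5139, -7.4549, 6.1604)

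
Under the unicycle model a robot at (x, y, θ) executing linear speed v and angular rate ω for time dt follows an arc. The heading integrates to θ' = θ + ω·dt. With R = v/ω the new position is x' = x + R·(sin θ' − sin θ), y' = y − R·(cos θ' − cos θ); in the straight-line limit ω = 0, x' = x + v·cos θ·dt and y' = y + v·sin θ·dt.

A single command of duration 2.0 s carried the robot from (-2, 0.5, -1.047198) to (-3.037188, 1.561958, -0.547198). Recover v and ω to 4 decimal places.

v = -0.7500, ω = 0.2500

Δθ = -0.547198 − -1.047198 = 0.500000
ω = Δθ/dt = 0.500000/2.0 = 0.2500
R = −Δy/(cos θ' − cos θ) = -3.0000
v = R·ω = -3.0000·0.2500 = -0.7500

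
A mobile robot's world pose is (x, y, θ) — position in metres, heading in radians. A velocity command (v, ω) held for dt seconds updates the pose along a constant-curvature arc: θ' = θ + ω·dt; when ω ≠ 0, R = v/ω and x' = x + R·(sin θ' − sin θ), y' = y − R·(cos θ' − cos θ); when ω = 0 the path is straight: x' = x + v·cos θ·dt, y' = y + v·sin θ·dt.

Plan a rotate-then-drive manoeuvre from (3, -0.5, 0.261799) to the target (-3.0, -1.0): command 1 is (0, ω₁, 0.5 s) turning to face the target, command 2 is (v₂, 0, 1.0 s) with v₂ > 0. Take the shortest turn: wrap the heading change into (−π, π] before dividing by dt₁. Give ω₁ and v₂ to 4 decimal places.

heading to target = atan2(-1−-0.5, -3−3) = -3.0585
Δθ = wrap(-3.0585 − 0.2618) = 2.9629; ω₁ = Δθ/dt₁ = 5.9259
distance = √((-3−3)² + (-1−-0.5)²) = 6.0208; v₂ = distance/dt₂ = 6.0208

ω₁ = 5.9259, v₂ = 6.0208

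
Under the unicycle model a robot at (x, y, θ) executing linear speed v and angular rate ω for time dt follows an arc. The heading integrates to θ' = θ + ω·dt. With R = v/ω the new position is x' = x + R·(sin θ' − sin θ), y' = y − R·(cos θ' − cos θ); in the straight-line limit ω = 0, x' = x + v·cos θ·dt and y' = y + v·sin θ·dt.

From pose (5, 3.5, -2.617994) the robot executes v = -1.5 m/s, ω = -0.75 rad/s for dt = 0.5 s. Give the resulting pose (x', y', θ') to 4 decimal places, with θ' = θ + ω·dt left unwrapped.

θ' = -2.6180 + -0.75·0.5 = -2.9930
R = v/ω = -1.5/-0.75 = 2.0000
x' = 5 + 2.0000·(sin -2.9930 − sin -2.6180) = 5.7039
y' = 3.5 − 2.0000·(cos -2.9930 − cos -2.6180) = 3.7459

(5.7039, 3.7459, -2.9930)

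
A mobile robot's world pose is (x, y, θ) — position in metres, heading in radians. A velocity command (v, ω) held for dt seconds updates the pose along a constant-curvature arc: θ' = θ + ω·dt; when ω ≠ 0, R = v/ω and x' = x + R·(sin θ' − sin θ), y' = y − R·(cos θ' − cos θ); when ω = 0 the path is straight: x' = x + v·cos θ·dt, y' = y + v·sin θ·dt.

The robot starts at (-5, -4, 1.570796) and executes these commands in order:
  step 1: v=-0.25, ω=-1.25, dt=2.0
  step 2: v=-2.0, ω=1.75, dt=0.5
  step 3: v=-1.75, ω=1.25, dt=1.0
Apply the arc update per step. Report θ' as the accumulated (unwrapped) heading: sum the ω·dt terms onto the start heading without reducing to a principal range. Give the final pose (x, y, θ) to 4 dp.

step 1: θ'=-0.9292 (R=0.2000) → pose (-5.3602, -4.1197, -0.9292)
step 2: θ'=-0.0542 (R=-1.1429) → pose (-6.2139, -3.6625, -0.0542)
step 3: θ'=1.1958 (R=-1.4000) → pose (-7.5925, -4.5476, 1.1958)

(-7.5925, -4.5476, 1.1958)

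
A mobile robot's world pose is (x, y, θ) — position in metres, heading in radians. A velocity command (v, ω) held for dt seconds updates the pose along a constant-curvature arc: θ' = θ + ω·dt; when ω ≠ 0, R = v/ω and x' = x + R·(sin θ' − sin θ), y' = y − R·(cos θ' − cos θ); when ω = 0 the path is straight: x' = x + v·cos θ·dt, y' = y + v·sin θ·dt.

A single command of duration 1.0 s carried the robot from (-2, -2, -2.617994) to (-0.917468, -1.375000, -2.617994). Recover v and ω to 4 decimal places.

Δθ = -2.617994 − -2.617994 = 0.000000
ω = Δθ/dt = 0.000000/1.0 = 0.0000
ω = 0 → v = (Δx·cos θ + Δy·sin θ)/dt = -1.2500

v = -1.2500, ω = 0.0000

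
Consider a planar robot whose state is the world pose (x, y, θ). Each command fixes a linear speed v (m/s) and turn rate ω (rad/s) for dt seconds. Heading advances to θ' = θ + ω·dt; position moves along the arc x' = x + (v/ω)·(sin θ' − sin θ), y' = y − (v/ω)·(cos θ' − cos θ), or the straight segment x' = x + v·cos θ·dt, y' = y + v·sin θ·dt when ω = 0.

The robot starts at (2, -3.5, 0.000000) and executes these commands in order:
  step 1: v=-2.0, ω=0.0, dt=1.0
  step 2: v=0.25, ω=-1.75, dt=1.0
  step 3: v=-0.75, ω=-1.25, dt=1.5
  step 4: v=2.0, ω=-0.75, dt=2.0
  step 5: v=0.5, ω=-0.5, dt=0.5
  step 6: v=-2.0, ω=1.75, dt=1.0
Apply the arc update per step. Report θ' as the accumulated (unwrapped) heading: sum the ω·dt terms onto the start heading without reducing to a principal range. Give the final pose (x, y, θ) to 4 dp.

(0.3039, -1.3144, -3.6250)

step 1: θ'=0.0000 (straight) → pose (0.0000, -3.5000, 0.0000)
step 2: θ'=-1.7500 (R=-0.1429) → pose (0.1406, -3.6683, -1.7500)
step 3: θ'=-3.6250 (R=0.6000) → pose (1.0098, -3.2440, -3.6250)
step 4: θ'=-5.1250 (R=-2.6667) → pose (-0.1936, 0.1864, -5.1250)
step 5: θ'=-5.3750 (R=-1.0000) → pose (-0.0659, 0.4006, -5.3750)
step 6: θ'=-3.6250 (R=-1.1429) → pose (0.3039, -1.3144, -3.6250)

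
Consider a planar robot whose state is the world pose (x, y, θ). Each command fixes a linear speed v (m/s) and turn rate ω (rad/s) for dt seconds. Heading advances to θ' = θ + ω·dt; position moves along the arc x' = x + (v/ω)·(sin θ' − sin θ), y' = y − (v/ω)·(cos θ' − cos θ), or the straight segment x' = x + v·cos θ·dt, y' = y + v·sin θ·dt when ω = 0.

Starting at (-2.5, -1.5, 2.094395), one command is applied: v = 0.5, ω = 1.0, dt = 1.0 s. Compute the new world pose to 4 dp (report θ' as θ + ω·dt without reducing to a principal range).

θ' = 2.0944 + 1.0·1.0 = 3.0944
R = v/ω = 0.5/1.0 = 0.5000
x' = -2.5 + 0.5000·(sin 3.0944 − sin 2.0944) = -2.9094
y' = -1.5 − 0.5000·(cos 3.0944 − cos 2.0944) = -1.2506

(-2.9094, -1.2506, 3.0944)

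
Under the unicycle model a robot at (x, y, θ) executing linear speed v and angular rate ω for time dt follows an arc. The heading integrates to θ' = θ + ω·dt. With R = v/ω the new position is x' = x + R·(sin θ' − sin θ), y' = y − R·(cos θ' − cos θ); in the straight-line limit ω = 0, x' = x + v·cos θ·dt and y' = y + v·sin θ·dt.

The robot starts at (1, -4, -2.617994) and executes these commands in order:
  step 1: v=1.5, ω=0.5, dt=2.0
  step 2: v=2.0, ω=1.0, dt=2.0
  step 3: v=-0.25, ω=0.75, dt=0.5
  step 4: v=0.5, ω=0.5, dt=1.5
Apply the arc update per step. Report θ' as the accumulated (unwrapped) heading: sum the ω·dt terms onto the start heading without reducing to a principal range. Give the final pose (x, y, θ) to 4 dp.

(2.4532, -7.8106, 1.5070)

step 1: θ'=-1.6180 (R=3.0000) → pose (-0.4967, -6.4565, -1.6180)
step 2: θ'=0.3820 (R=2.0000) → pose (2.2467, -8.4067, 0.3820)
step 3: θ'=0.7570 (R=-0.3333) → pose (2.1420, -8.4737, 0.7570)
step 4: θ'=1.5070 (R=1.0000) → pose (2.4532, -7.8106, 1.5070)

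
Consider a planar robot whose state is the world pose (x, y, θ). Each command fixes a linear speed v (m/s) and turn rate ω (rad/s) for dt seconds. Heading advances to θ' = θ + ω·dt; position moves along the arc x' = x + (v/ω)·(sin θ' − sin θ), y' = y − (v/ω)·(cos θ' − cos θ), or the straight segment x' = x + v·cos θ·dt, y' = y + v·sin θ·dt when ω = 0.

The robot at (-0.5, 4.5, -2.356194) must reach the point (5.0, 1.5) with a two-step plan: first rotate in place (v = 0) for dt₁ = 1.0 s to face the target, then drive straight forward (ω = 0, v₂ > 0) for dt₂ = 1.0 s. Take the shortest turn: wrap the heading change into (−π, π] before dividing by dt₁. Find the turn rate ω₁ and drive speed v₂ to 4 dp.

ω₁ = 1.8568, v₂ = 6.2650

heading to target = atan2(1.5−4.5, 5−-0.5) = -0.4993
Δθ = wrap(-0.4993 − -2.3562) = 1.8568; ω₁ = Δθ/dt₁ = 1.8568
distance = √((5−-0.5)² + (1.5−4.5)²) = 6.2650; v₂ = distance/dt₂ = 6.2650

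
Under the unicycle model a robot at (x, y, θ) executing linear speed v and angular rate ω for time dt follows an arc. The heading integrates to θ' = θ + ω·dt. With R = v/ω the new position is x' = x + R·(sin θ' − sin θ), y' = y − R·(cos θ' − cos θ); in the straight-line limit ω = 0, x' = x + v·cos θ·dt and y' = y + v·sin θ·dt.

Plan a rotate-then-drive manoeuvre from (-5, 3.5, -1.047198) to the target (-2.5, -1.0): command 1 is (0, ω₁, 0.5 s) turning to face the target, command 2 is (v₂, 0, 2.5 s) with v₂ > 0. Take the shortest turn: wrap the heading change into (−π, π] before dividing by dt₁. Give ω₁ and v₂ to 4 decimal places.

heading to target = atan2(-1−3.5, -2.5−-5) = -1.0637
Δθ = wrap(-1.0637 − -1.0472) = -0.0165; ω₁ = Δθ/dt₁ = -0.0330
distance = √((-2.5−-5)² + (-1−3.5)²) = 5.1478; v₂ = distance/dt₂ = 2.0591

ω₁ = -0.0330, v₂ = 2.0591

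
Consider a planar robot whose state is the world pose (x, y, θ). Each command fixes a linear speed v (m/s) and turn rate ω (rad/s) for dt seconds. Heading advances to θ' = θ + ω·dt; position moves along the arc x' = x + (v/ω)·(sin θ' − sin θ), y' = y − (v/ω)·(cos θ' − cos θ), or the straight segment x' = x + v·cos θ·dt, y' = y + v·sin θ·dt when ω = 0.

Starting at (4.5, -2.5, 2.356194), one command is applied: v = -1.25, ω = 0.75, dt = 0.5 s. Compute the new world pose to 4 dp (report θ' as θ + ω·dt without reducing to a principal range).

(5.0136, -2.8498, 2.7312)

θ' = 2.3562 + 0.75·0.5 = 2.7312
R = v/ω = -1.25/0.75 = -1.6667
x' = 4.5 + -1.6667·(sin 2.7312 − sin 2.3562) = 5.0136
y' = -2.5 − -1.6667·(cos 2.7312 − cos 2.3562) = -2.8498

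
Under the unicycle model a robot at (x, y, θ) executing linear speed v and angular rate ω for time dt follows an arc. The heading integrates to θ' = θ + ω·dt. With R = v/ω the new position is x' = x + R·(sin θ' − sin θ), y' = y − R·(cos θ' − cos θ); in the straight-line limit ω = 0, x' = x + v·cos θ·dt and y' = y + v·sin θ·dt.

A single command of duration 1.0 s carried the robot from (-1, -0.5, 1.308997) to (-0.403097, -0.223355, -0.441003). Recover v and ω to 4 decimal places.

Δθ = -0.441003 − 1.308997 = -1.750000
ω = Δθ/dt = -1.750000/1.0 = -1.7500
R = Δx/(sin θ' − sin θ) = -0.4286
v = R·ω = -0.4286·-1.7500 = 0.7500

v = 0.7500, ω = -1.7500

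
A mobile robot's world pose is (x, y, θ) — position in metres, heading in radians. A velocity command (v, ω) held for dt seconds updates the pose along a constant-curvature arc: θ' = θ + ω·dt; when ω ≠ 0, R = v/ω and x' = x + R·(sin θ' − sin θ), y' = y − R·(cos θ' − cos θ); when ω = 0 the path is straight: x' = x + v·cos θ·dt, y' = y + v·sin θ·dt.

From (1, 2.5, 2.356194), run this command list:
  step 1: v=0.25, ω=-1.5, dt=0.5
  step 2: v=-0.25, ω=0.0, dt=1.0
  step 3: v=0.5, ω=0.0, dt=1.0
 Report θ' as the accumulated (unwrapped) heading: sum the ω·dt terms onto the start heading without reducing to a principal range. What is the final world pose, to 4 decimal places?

(0.9424, 2.8618, 1.6062)

step 1: θ'=1.6062 (R=-0.1667) → pose (0.9513, 2.6120, 1.6062)
step 2: θ'=1.6062 (straight) → pose (0.9601, 2.3621, 1.6062)
step 3: θ'=1.6062 (straight) → pose (0.9424, 2.8618, 1.6062)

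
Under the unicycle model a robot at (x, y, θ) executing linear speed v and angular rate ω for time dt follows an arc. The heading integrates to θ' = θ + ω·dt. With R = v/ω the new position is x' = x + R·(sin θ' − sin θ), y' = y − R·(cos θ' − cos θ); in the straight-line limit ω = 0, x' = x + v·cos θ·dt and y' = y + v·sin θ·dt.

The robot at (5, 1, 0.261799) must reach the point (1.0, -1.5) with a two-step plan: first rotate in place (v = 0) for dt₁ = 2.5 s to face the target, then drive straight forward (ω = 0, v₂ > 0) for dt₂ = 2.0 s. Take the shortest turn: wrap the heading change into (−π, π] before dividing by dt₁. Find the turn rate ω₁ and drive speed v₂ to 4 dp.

ω₁ = -1.1379, v₂ = 2.3585

heading to target = atan2(-1.5−1, 1−5) = -2.5830
Δθ = wrap(-2.5830 − 0.2618) = -2.8448; ω₁ = Δθ/dt₁ = -1.1379
distance = √((1−5)² + (-1.5−1)²) = 4.7170; v₂ = distance/dt₂ = 2.3585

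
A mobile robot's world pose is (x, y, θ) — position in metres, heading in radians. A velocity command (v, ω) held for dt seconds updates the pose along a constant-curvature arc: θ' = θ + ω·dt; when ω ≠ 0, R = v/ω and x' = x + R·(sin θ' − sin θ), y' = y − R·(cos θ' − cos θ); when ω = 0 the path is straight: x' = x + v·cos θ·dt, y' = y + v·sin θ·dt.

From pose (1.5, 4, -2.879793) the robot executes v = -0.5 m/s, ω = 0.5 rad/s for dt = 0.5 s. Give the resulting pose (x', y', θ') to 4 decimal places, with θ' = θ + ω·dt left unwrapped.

(1.7309, 4.0941, -2.6298)

θ' = -2.8798 + 0.5·0.5 = -2.6298
R = v/ω = -0.5/0.5 = -1.0000
x' = 1.5 + -1.0000·(sin -2.6298 − sin -2.8798) = 1.7309
y' = 4 − -1.0000·(cos -2.6298 − cos -2.8798) = 4.0941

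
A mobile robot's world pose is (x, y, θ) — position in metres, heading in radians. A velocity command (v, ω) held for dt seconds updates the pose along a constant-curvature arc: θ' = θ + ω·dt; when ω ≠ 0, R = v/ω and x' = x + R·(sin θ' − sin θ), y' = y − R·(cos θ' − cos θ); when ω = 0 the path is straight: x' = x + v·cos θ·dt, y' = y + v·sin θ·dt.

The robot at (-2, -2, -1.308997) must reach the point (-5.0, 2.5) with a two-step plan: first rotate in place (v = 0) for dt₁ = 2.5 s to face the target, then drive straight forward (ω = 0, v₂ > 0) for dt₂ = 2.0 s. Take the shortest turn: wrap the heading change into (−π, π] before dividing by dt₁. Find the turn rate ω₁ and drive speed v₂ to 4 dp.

heading to target = atan2(2.5−-2, -5−-2) = 2.1588
Δθ = wrap(2.1588 − -1.3090) = -2.8154; ω₁ = Δθ/dt₁ = -1.1262
distance = √((-5−-2)² + (2.5−-2)²) = 5.4083; v₂ = distance/dt₂ = 2.7042

ω₁ = -1.1262, v₂ = 2.7042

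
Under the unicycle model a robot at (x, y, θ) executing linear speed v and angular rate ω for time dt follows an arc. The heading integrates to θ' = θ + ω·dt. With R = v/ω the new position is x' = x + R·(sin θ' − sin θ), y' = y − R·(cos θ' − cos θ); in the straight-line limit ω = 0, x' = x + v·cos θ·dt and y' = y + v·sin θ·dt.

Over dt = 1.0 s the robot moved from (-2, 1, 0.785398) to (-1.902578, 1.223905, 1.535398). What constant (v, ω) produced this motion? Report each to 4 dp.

v = 0.2500, ω = 0.7500

Δθ = 1.535398 − 0.785398 = 0.750000
ω = Δθ/dt = 0.750000/1.0 = 0.7500
R = −Δy/(cos θ' − cos θ) = 0.3333
v = R·ω = 0.3333·0.7500 = 0.2500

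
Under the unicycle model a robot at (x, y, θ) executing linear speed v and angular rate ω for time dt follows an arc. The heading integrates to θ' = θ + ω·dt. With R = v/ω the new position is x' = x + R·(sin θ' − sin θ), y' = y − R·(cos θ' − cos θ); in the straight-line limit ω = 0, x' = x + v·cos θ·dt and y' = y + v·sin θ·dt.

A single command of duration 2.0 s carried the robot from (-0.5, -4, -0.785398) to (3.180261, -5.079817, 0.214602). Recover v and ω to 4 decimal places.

v = 2.0000, ω = 0.5000

Δθ = 0.214602 − -0.785398 = 1.000000
ω = Δθ/dt = 1.000000/2.0 = 0.5000
R = Δx/(sin θ' − sin θ) = 4.0000
v = R·ω = 4.0000·0.5000 = 2.0000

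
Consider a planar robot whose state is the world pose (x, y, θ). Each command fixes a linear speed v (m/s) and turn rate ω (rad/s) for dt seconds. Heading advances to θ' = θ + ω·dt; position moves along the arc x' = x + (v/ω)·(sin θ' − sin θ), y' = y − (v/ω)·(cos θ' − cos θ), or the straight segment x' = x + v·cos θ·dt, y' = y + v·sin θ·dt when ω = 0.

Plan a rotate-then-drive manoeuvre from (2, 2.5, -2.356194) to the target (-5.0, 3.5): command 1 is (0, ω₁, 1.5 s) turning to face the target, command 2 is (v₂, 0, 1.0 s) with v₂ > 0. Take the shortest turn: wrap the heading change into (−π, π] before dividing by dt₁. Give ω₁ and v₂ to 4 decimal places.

ω₁ = -0.6182, v₂ = 7.0711

heading to target = atan2(3.5−2.5, -5−2) = 2.9997
Δθ = wrap(2.9997 − -2.3562) = -0.9273; ω₁ = Δθ/dt₁ = -0.6182
distance = √((-5−2)² + (3.5−2.5)²) = 7.0711; v₂ = distance/dt₂ = 7.0711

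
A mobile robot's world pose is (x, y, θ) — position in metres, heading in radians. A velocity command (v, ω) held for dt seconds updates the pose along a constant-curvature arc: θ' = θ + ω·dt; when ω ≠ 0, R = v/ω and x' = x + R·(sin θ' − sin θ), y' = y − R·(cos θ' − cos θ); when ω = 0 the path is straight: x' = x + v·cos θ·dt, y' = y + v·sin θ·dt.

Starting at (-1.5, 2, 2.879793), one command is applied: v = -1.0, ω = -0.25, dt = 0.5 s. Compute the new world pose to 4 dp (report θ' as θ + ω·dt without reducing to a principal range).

(-1.0264, 1.8408, 2.7548)

θ' = 2.8798 + -0.25·0.5 = 2.7548
R = v/ω = -1.0/-0.25 = 4.0000
x' = -1.5 + 4.0000·(sin 2.7548 − sin 2.8798) = -1.0264
y' = 2 − 4.0000·(cos 2.7548 − cos 2.8798) = 1.8408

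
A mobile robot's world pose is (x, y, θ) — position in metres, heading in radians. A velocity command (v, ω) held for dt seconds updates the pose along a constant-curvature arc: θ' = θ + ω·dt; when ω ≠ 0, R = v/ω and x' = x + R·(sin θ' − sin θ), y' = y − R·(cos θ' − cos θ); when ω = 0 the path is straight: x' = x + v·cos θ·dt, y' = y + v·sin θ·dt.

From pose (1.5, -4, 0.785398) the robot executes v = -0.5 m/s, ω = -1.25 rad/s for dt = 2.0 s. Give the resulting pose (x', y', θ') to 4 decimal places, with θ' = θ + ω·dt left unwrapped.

θ' = 0.7854 + -1.25·2.0 = -1.7146
R = v/ω = -0.5/-1.25 = 0.4000
x' = 1.5 + 0.4000·(sin -1.7146 − sin 0.7854) = 0.8213
y' = -4 − 0.4000·(cos -1.7146 − cos 0.7854) = -3.6598

(0.8213, -3.6598, -1.7146)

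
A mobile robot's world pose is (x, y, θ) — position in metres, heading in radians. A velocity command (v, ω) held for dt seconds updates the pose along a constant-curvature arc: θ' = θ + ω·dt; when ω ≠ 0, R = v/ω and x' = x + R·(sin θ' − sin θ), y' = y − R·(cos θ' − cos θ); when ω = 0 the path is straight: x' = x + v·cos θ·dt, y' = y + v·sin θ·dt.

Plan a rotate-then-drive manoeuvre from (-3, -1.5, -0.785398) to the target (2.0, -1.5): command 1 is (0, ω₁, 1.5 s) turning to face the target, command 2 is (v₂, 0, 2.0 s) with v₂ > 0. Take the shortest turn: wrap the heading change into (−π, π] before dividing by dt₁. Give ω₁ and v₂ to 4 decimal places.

heading to target = atan2(-1.5−-1.5, 2−-3) = 0.0000
Δθ = wrap(0.0000 − -0.7854) = 0.7854; ω₁ = Δθ/dt₁ = 0.5236
distance = √((2−-3)² + (-1.5−-1.5)²) = 5.0000; v₂ = distance/dt₂ = 2.5000

ω₁ = 0.5236, v₂ = 2.5000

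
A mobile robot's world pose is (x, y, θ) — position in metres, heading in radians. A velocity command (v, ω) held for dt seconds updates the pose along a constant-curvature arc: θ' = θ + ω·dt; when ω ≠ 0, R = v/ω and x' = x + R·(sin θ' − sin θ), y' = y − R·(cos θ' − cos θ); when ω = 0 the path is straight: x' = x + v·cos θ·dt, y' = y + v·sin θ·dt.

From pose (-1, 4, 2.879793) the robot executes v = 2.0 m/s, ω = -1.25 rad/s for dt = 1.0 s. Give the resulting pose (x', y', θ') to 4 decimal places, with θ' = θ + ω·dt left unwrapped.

θ' = 2.8798 + -1.25·1.0 = 1.6298
R = v/ω = 2.0/-1.25 = -1.6000
x' = -1 + -1.6000·(sin 1.6298 − sin 2.8798) = -2.1831
y' = 4 − -1.6000·(cos 1.6298 − cos 2.8798) = 5.4511

(-2.1831, 5.4511, 1.6298)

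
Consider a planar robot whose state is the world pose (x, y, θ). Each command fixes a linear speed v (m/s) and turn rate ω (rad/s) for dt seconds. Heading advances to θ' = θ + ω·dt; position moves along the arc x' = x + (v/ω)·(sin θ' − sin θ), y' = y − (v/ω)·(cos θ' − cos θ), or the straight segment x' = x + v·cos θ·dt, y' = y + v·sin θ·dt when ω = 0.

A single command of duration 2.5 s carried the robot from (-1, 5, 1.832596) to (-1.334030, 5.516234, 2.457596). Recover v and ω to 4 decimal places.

v = 0.2500, ω = 0.2500

Δθ = 2.457596 − 1.832596 = 0.625000
ω = Δθ/dt = 0.625000/2.5 = 0.2500
R = −Δy/(cos θ' − cos θ) = 1.0000
v = R·ω = 1.0000·0.2500 = 0.2500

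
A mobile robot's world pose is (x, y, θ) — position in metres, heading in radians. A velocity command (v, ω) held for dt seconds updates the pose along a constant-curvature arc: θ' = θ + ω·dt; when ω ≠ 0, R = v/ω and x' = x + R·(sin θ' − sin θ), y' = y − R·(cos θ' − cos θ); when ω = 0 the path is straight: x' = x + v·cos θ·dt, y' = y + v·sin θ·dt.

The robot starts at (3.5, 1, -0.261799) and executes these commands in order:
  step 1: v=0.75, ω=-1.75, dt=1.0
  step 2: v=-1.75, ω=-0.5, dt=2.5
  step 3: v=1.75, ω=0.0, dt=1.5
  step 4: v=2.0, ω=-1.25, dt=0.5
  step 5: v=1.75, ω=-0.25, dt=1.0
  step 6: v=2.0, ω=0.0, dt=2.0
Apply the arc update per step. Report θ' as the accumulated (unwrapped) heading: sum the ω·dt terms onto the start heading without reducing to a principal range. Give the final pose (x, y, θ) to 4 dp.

step 1: θ'=-2.0118 (R=-0.4286) → pose (3.7766, 0.4031, -2.0118)
step 2: θ'=-3.2618 (R=3.5000) → pose (7.3615, 2.3839, -3.2618)
step 3: θ'=-3.2618 (straight) → pose (4.7554, 2.6987, -3.2618)
step 4: θ'=-3.8868 (R=-1.6000) → pose (3.8623, 3.1112, -3.8868)
step 5: θ'=-4.1368 (R=-7.0000) → pose (2.7371, 4.4455, -4.1368)
step 6: θ'=-4.1368 (straight) → pose (0.5597, 7.8010, -4.1368)

(0.5597, 7.8010, -4.1368)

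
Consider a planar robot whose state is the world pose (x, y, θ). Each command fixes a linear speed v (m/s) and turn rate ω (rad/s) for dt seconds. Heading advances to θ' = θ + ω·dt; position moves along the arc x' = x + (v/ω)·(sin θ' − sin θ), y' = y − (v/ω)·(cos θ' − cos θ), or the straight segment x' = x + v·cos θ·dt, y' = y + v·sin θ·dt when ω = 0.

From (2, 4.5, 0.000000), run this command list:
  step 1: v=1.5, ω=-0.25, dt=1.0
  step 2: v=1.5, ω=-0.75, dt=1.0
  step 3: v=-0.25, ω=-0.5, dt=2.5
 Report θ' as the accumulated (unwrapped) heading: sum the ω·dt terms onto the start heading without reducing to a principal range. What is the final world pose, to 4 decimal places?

(4.7043, 4.0405, -2.2500)

step 1: θ'=-0.2500 (R=-6.0000) → pose (3.4844, 4.3135, -0.2500)
step 2: θ'=-1.0000 (R=-2.0000) → pose (4.6726, 3.4563, -1.0000)
step 3: θ'=-2.2500 (R=0.5000) → pose (4.7043, 4.0405, -2.2500)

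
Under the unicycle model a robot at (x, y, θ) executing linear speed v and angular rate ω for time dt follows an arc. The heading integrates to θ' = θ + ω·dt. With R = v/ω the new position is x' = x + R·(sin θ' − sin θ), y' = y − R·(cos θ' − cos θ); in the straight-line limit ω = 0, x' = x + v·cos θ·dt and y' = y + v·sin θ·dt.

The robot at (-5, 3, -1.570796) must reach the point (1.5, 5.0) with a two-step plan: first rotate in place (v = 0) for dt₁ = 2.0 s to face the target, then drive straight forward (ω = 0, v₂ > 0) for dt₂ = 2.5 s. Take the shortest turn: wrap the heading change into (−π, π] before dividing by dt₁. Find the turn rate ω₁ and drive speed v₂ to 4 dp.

heading to target = atan2(5−3, 1.5−-5) = 0.2985
Δθ = wrap(0.2985 − -1.5708) = 1.8693; ω₁ = Δθ/dt₁ = 0.9346
distance = √((1.5−-5)² + (5−3)²) = 6.8007; v₂ = distance/dt₂ = 2.7203

ω₁ = 0.9346, v₂ = 2.7203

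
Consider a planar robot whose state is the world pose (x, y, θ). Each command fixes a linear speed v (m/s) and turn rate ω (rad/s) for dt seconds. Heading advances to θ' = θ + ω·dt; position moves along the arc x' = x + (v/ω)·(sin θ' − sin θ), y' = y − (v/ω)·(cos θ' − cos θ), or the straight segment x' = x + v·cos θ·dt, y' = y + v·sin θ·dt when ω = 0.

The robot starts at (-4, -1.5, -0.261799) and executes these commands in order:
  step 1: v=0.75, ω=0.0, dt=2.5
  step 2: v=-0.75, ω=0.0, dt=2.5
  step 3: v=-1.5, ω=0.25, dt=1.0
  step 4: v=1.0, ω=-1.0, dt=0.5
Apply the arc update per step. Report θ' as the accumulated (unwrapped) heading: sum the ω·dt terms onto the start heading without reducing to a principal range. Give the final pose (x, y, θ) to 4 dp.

(-5.0042, -1.4240, -0.5118)

step 1: θ'=-0.2618 (straight) → pose (-2.1889, -1.9853, -0.2618)
step 2: θ'=-0.2618 (straight) → pose (-4.0000, -1.5000, -0.2618)
step 3: θ'=-0.0118 (R=-6.0000) → pose (-5.4821, -1.2960, -0.0118)
step 4: θ'=-0.5118 (R=-1.0000) → pose (-5.0042, -1.4240, -0.5118)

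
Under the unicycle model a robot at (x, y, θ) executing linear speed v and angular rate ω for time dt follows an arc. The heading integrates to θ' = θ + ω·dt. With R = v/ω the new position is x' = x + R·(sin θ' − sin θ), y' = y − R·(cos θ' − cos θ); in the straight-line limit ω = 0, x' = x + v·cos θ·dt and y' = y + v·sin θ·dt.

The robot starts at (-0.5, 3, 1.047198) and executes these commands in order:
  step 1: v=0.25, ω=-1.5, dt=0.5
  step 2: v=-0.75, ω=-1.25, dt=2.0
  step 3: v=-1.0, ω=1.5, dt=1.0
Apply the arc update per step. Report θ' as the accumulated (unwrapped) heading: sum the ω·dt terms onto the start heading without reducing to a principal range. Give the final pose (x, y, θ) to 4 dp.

(-1.1713, 4.9067, -0.7028)

step 1: θ'=0.2972 (R=-0.1667) → pose (-0.4045, 3.0760, 0.2972)
step 2: θ'=-2.2028 (R=0.6000) → pose (-1.0643, 4.0042, -2.2028)
step 3: θ'=-0.7028 (R=-0.6667) → pose (-1.1713, 4.9067, -0.7028)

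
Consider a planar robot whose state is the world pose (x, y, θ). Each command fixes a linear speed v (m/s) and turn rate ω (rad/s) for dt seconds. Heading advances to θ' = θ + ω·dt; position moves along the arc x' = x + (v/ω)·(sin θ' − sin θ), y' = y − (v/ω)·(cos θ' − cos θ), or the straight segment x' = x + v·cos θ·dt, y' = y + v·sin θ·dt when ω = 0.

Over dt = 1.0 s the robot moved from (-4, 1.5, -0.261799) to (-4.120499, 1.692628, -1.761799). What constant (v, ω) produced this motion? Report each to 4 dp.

v = -0.2500, ω = -1.5000

Δθ = -1.761799 − -0.261799 = -1.500000
ω = Δθ/dt = -1.500000/1.0 = -1.5000
R = −Δy/(cos θ' − cos θ) = 0.1667
v = R·ω = 0.1667·-1.5000 = -0.2500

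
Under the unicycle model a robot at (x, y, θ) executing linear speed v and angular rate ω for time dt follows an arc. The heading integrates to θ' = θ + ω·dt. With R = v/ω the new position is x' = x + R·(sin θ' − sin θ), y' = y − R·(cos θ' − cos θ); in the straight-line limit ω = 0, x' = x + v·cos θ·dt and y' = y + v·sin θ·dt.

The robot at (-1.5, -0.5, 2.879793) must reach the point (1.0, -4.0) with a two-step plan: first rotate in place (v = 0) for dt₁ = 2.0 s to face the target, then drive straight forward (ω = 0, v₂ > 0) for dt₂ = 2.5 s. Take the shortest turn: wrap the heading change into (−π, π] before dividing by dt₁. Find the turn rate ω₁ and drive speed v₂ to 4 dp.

heading to target = atan2(-4−-0.5, 1−-1.5) = -0.9505
Δθ = wrap(-0.9505 − 2.8798) = 2.4528; ω₁ = Δθ/dt₁ = 1.2264
distance = √((1−-1.5)² + (-4−-0.5)²) = 4.3012; v₂ = distance/dt₂ = 1.7205

ω₁ = 1.2264, v₂ = 1.7205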